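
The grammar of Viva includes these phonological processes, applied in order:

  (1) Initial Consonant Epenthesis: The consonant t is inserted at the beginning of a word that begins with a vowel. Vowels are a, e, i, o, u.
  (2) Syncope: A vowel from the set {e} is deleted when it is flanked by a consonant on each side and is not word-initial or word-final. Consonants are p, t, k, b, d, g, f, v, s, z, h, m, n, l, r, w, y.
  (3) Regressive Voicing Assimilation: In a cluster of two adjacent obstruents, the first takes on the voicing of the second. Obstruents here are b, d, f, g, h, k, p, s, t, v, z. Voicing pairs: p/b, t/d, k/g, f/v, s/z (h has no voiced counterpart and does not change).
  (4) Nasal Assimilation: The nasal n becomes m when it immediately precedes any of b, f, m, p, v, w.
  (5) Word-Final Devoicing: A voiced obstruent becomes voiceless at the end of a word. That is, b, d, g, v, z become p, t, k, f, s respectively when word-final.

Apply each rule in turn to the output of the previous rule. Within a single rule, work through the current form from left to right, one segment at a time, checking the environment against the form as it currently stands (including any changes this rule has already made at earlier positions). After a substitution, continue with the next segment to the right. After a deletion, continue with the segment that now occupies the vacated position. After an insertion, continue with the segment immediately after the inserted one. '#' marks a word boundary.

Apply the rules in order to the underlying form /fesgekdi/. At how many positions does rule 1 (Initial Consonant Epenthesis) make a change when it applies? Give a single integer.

0

(1) Initial Consonant Epenthesis: no change — [fesgekdi]
(2) Syncope: [fesgekdi] → [fsgkdi]
(3) Regressive Voicing Assimilation: [fsgkdi] → [fzkgdi]
(4) Nasal Assimilation: no change — [fzkgdi]
(5) Word-Final Devoicing: no change — [fzkgdi]
Rule 1 changed 0 position(s).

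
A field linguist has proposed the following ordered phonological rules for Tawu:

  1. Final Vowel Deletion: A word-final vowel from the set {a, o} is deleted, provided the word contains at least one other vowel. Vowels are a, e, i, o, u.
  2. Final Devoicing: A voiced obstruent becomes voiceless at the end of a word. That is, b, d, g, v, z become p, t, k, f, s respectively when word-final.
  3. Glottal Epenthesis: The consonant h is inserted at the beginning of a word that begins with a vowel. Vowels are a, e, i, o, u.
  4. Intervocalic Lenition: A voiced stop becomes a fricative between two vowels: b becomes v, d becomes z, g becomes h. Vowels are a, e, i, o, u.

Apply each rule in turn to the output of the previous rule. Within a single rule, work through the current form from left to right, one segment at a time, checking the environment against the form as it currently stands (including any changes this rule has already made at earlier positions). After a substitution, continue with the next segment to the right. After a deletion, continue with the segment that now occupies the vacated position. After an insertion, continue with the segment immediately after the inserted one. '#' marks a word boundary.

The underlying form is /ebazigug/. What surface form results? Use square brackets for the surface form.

[hevazihuk]

1 Final Vowel Deletion: no change — [ebazigug]
2 Final Devoicing: [ebazigug] → [ebaziguk]
3 Glottal Epenthesis: [ebaziguk] → [hebaziguk]
4 Intervocalic Lenition: [hebaziguk] → [hevazihuk]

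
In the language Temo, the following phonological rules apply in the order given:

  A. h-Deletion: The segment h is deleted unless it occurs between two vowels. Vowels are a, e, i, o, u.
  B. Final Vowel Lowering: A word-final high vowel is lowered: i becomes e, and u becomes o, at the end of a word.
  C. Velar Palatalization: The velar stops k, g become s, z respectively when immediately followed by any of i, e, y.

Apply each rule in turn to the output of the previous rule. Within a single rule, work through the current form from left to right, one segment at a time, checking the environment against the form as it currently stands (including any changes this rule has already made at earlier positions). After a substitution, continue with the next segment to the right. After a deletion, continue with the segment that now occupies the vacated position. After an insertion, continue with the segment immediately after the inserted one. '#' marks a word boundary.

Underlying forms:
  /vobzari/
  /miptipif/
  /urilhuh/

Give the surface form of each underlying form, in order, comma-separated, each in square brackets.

/vobzari/:
  A h-Deletion: no change — [vobzari]
  B Final Vowel Lowering: [vobzari] → [vobzare]
  C Velar Palatalization: no change — [vobzare]
/miptipif/:
  A h-Deletion: no change — [miptipif]
  B Final Vowel Lowering: no change — [miptipif]
  C Velar Palatalization: no change — [miptipif]
/urilhuh/:
  A h-Deletion: [urilhuh] → [urilu]
  B Final Vowel Lowering: [urilu] → [urilo]
  C Velar Palatalization: no change — [urilo]

[vobzare], [miptipif], [urilo]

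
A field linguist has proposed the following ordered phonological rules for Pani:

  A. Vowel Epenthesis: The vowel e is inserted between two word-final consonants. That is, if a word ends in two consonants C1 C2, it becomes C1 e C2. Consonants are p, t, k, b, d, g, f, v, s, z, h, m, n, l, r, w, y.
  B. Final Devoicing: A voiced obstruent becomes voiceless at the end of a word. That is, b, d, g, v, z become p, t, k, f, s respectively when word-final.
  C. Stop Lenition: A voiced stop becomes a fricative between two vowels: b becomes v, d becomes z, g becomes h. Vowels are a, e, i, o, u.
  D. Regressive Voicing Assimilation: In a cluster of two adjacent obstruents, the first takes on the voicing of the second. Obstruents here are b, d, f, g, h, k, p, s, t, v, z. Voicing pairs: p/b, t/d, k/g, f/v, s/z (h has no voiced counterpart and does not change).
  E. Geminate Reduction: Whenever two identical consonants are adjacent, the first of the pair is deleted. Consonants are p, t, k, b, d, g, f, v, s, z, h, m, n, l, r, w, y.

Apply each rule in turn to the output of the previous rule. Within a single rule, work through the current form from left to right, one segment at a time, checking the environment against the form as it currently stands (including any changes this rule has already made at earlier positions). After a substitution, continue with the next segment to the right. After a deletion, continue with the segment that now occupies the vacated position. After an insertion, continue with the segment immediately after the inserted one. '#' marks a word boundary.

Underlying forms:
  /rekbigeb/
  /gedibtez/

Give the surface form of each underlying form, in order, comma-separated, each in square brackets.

[regbihep], [geziptes]

/rekbigeb/:
  A Vowel Epenthesis: no change — [rekbigeb]
  B Final Devoicing: [rekbigeb] → [rekbigep]
  C Stop Lenition: [rekbigep] → [rekbihep]
  D Regressive Voicing Assimilation: [rekbihep] → [regbihep]
  E Geminate Reduction: no change — [regbihep]
/gedibtez/:
  A Vowel Epenthesis: no change — [gedibtez]
  B Final Devoicing: [gedibtez] → [gedibtes]
  C Stop Lenition: [gedibtes] → [gezibtes]
  D Regressive Voicing Assimilation: [gezibtes] → [geziptes]
  E Geminate Reduction: no change — [geziptes]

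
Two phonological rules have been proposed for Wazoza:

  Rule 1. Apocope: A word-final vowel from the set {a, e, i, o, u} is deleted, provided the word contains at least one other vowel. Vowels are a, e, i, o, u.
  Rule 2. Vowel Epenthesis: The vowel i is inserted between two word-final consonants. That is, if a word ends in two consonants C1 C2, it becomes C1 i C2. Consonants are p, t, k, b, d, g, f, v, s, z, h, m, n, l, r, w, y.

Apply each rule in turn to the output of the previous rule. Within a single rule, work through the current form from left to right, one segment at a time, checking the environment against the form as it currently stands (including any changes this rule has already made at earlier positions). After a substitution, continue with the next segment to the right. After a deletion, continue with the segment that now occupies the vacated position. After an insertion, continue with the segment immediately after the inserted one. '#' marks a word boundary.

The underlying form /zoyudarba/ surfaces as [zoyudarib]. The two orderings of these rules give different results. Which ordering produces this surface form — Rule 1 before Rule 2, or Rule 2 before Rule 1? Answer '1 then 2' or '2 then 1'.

Order 1 then 2:
  1 Apocope: [zoyudarba] → [zoyudarb]
  2 Vowel Epenthesis: [zoyudarb] → [zoyudarib]
  result: [zoyudarib]
Order 2 then 1:
  2 Vowel Epenthesis: no change — [zoyudarba]
  1 Apocope: [zoyudarba] → [zoyudarb]
  result: [zoyudarb]

1 then 2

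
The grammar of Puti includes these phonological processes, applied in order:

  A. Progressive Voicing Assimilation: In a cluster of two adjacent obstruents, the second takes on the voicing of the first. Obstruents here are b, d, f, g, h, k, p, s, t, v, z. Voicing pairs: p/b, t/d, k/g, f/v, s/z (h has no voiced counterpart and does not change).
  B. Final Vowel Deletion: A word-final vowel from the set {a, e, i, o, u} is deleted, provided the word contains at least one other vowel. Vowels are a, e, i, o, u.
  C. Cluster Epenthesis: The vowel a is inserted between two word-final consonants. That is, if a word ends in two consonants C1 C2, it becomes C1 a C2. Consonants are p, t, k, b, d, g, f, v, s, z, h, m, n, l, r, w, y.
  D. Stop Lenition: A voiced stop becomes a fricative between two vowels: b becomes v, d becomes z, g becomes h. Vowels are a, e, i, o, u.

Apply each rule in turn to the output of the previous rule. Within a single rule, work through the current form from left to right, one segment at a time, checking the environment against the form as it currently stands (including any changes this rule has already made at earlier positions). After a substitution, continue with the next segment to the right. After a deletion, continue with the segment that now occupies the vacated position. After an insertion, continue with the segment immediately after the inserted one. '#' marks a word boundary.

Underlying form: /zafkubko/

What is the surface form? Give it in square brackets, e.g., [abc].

A Progressive Voicing Assimilation: [zafkubko] → [zafkubgo]
B Final Vowel Deletion: [zafkubgo] → [zafkubg]
C Cluster Epenthesis: [zafkubg] → [zafkubag]
D Stop Lenition: [zafkubag] → [zafkuvag]

[zafkuvag]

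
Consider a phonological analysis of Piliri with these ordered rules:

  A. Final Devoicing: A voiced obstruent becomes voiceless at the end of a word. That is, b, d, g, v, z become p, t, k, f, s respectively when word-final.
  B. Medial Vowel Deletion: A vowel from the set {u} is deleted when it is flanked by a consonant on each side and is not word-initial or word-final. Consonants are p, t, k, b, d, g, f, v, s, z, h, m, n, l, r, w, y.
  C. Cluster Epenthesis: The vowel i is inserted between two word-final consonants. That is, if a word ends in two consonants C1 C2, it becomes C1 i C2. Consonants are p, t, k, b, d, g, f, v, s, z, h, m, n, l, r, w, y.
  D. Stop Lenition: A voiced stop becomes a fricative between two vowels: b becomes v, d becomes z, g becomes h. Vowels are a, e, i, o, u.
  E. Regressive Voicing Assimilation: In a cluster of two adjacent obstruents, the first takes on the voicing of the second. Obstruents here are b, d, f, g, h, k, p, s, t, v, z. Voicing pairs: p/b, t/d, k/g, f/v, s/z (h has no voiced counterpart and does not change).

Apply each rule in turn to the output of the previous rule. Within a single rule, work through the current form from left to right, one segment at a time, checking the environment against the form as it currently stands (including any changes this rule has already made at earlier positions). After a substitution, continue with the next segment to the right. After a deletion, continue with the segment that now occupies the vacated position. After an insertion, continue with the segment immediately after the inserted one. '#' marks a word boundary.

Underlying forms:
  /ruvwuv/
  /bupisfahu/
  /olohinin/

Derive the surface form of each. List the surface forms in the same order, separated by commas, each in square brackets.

[rvwif], [ppisfahu], [olohinin]

/ruvwuv/:
  A Final Devoicing: [ruvwuv] → [ruvwuf]
  B Medial Vowel Deletion: [ruvwuf] → [rvwf]
  C Cluster Epenthesis: [rvwf] → [rvwif]
  D Stop Lenition: no change — [rvwif]
  E Regressive Voicing Assimilation: no change — [rvwif]
/bupisfahu/:
  A Final Devoicing: no change — [bupisfahu]
  B Medial Vowel Deletion: [bupisfahu] → [bpisfahu]
  C Cluster Epenthesis: no change — [bpisfahu]
  D Stop Lenition: no change — [bpisfahu]
  E Regressive Voicing Assimilation: [bpisfahu] → [ppisfahu]
/olohinin/:
  A Final Devoicing: no change — [olohinin]
  B Medial Vowel Deletion: no change — [olohinin]
  C Cluster Epenthesis: no change — [olohinin]
  D Stop Lenition: no change — [olohinin]
  E Regressive Voicing Assimilation: no change — [olohinin]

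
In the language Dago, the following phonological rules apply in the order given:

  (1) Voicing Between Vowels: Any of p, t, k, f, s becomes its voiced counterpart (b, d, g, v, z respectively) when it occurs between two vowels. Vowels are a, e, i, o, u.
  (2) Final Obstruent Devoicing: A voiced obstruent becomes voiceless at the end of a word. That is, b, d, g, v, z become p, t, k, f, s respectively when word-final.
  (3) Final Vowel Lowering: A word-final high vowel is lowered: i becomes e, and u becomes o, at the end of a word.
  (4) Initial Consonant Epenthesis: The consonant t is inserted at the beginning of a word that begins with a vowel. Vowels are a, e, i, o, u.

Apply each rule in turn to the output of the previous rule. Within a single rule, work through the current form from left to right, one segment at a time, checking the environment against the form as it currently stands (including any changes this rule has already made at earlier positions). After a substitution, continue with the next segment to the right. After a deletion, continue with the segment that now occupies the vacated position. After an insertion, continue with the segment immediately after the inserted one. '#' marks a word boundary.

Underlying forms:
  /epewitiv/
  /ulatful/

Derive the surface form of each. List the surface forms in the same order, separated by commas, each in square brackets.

/epewitiv/:
  (1) Voicing Between Vowels: [epewitiv] → [ebewidiv]
  (2) Final Obstruent Devoicing: [ebewidiv] → [ebewidif]
  (3) Final Vowel Lowering: no change — [ebewidif]
  (4) Initial Consonant Epenthesis: [ebewidif] → [tebewidif]
/ulatful/:
  (1) Voicing Between Vowels: no change — [ulatful]
  (2) Final Obstruent Devoicing: no change — [ulatful]
  (3) Final Vowel Lowering: no change — [ulatful]
  (4) Initial Consonant Epenthesis: [ulatful] → [tulatful]

[tebewidif], [tulatful]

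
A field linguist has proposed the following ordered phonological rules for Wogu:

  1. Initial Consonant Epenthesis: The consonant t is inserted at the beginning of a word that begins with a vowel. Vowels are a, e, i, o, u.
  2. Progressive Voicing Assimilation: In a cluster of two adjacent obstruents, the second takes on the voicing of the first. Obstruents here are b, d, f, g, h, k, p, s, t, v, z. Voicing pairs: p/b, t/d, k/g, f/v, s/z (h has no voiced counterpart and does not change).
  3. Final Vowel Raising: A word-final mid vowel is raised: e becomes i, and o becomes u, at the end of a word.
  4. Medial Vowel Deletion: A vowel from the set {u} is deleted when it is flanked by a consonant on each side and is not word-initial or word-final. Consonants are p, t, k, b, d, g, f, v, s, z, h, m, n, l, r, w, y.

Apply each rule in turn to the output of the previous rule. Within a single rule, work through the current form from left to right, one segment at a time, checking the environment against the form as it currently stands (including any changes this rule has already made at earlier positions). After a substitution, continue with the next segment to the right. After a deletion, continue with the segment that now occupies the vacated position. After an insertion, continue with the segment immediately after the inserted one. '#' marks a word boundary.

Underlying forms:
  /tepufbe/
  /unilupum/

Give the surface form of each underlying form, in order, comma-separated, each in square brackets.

/tepufbe/:
  1 Initial Consonant Epenthesis: no change — [tepufbe]
  2 Progressive Voicing Assimilation: [tepufbe] → [tepufpe]
  3 Final Vowel Raising: [tepufpe] → [tepufpi]
  4 Medial Vowel Deletion: [tepufpi] → [tepfpi]
/unilupum/:
  1 Initial Consonant Epenthesis: [unilupum] → [tunilupum]
  2 Progressive Voicing Assimilation: no change — [tunilupum]
  3 Final Vowel Raising: no change — [tunilupum]
  4 Medial Vowel Deletion: [tunilupum] → [tnilpm]

[tepfpi], [tnilpm]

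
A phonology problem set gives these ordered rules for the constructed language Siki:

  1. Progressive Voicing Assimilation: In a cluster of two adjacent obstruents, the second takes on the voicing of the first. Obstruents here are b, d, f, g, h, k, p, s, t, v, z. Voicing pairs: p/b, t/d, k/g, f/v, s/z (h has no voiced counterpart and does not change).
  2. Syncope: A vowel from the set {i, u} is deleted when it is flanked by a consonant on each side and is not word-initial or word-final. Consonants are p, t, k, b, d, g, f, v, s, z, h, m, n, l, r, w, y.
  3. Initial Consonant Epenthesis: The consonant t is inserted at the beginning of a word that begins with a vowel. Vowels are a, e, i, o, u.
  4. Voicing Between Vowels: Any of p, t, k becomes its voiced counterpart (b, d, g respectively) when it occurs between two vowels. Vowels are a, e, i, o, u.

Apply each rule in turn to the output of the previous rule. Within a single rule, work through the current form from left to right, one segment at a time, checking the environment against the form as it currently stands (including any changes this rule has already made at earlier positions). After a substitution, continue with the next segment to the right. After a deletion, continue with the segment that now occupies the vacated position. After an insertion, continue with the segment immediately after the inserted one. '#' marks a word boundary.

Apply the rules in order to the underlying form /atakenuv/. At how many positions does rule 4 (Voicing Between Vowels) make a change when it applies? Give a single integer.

2

1 Progressive Voicing Assimilation: no change — [atakenuv]
2 Syncope: [atakenuv] → [atakenv]
3 Initial Consonant Epenthesis: [atakenv] → [tatakenv]
4 Voicing Between Vowels: [tatakenv] → [tadagenv]
Rule 4 changed 2 position(s).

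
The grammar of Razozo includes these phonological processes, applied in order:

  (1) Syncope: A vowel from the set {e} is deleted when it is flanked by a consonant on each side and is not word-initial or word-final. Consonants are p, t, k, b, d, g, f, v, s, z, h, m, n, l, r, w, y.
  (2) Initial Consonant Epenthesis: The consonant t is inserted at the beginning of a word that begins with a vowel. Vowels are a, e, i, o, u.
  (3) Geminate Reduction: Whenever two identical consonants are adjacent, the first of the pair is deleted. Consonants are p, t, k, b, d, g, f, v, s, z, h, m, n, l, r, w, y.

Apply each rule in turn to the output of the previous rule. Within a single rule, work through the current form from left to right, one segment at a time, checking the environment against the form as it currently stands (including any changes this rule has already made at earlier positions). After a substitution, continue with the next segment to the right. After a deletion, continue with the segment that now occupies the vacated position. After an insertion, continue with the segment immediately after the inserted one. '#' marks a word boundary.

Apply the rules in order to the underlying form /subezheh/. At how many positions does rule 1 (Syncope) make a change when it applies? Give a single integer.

2

(1) Syncope: [subezheh] → [subzhh]
(2) Initial Consonant Epenthesis: no change — [subzhh]
(3) Geminate Reduction: [subzhh] → [subzh]
Rule 1 changed 2 position(s).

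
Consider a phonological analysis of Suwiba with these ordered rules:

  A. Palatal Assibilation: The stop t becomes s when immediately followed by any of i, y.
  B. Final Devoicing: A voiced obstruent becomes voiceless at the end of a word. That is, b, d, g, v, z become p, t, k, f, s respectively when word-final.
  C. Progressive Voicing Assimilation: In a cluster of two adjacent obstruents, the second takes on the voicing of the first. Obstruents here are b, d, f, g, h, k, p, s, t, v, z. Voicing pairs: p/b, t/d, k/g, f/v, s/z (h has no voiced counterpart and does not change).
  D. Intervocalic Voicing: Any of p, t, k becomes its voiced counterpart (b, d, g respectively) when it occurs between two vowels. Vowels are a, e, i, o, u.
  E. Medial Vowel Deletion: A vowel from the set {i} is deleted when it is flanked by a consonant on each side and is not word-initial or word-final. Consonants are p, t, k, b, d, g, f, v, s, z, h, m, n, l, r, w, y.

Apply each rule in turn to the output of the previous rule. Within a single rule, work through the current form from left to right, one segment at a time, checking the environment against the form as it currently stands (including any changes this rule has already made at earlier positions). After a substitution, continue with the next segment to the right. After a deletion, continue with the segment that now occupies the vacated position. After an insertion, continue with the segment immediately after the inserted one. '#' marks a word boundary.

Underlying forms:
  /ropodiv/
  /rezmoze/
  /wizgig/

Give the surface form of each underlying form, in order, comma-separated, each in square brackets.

/ropodiv/:
  A Palatal Assibilation: no change — [ropodiv]
  B Final Devoicing: [ropodiv] → [ropodif]
  C Progressive Voicing Assimilation: no change — [ropodif]
  D Intervocalic Voicing: [ropodif] → [robodif]
  E Medial Vowel Deletion: [robodif] → [robodf]
/rezmoze/:
  A Palatal Assibilation: no change — [rezmoze]
  B Final Devoicing: no change — [rezmoze]
  C Progressive Voicing Assimilation: no change — [rezmoze]
  D Intervocalic Voicing: no change — [rezmoze]
  E Medial Vowel Deletion: no change — [rezmoze]
/wizgig/:
  A Palatal Assibilation: no change — [wizgig]
  B Final Devoicing: [wizgig] → [wizgik]
  C Progressive Voicing Assimilation: no change — [wizgik]
  D Intervocalic Voicing: no change — [wizgik]
  E Medial Vowel Deletion: [wizgik] → [wzgk]

[robodf], [rezmoze], [wzgk]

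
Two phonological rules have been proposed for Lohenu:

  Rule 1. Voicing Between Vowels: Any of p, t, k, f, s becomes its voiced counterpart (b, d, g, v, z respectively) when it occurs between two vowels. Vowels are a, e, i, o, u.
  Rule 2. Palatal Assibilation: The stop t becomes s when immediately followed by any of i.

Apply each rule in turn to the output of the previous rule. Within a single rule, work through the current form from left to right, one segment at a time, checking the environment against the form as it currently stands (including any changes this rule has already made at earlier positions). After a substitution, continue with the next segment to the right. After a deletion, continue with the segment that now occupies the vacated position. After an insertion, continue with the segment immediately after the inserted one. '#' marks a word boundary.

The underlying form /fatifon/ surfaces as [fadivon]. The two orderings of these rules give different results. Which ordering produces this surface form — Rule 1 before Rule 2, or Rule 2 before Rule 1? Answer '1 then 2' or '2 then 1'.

Order 1 then 2:
  1 Voicing Between Vowels: [fatifon] → [fadivon]
  2 Palatal Assibilation: no change — [fadivon]
  result: [fadivon]
Order 2 then 1:
  2 Palatal Assibilation: [fatifon] → [fasifon]
  1 Voicing Between Vowels: [fasifon] → [fazivon]
  result: [fazivon]

1 then 2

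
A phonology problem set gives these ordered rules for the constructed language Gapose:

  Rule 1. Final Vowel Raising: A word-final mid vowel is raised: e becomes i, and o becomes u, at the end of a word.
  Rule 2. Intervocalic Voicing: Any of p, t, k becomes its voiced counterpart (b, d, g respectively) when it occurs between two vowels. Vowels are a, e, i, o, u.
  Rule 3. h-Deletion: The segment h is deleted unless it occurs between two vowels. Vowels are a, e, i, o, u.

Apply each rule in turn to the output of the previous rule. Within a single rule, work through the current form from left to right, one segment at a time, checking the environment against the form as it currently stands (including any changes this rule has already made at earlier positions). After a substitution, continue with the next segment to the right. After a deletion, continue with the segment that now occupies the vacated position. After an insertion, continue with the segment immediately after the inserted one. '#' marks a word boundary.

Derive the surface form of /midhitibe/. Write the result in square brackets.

[mididibi]

Rule 1 Final Vowel Raising: [midhitibe] → [midhitibi]
Rule 2 Intervocalic Voicing: [midhitibi] → [midhidibi]
Rule 3 h-Deletion: [midhidibi] → [mididibi]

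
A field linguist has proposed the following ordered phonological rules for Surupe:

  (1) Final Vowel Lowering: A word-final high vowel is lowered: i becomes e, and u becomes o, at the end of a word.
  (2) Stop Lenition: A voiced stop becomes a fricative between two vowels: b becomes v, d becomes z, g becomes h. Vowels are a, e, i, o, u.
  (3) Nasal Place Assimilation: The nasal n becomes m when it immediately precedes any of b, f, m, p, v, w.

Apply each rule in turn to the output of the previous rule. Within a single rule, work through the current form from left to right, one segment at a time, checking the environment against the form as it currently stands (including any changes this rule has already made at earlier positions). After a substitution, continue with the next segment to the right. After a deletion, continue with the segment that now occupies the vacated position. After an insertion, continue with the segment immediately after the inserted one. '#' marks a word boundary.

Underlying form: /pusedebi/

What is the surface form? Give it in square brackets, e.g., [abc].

[pusezeve]

(1) Final Vowel Lowering: [pusedebi] → [pusedebe]
(2) Stop Lenition: [pusedebe] → [pusezeve]
(3) Nasal Place Assimilation: no change — [pusezeve]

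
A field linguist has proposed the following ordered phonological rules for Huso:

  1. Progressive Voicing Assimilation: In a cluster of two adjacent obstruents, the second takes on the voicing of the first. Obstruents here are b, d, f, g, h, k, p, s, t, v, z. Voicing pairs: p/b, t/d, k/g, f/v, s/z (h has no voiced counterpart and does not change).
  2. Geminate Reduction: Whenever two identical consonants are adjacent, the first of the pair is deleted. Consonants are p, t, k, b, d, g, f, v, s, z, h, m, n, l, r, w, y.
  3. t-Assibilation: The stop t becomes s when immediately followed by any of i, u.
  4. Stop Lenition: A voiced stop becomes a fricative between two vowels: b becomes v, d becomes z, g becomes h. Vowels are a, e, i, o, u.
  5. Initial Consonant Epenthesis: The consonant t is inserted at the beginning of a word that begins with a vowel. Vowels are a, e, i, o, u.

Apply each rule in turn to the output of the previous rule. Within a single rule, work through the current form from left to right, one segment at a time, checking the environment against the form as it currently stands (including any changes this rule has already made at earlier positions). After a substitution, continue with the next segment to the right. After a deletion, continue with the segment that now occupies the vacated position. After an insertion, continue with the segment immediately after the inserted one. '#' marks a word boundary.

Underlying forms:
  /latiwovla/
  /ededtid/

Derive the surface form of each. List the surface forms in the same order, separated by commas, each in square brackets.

[lasiwovla], [tezezid]

/latiwovla/:
  1 Progressive Voicing Assimilation: no change — [latiwovla]
  2 Geminate Reduction: no change — [latiwovla]
  3 t-Assibilation: [latiwovla] → [lasiwovla]
  4 Stop Lenition: no change — [lasiwovla]
  5 Initial Consonant Epenthesis: no change — [lasiwovla]
/ededtid/:
  1 Progressive Voicing Assimilation: [ededtid] → [ededdid]
  2 Geminate Reduction: [ededdid] → [ededid]
  3 t-Assibilation: no change — [ededid]
  4 Stop Lenition: [ededid] → [ezezid]
  5 Initial Consonant Epenthesis: [ezezid] → [tezezid]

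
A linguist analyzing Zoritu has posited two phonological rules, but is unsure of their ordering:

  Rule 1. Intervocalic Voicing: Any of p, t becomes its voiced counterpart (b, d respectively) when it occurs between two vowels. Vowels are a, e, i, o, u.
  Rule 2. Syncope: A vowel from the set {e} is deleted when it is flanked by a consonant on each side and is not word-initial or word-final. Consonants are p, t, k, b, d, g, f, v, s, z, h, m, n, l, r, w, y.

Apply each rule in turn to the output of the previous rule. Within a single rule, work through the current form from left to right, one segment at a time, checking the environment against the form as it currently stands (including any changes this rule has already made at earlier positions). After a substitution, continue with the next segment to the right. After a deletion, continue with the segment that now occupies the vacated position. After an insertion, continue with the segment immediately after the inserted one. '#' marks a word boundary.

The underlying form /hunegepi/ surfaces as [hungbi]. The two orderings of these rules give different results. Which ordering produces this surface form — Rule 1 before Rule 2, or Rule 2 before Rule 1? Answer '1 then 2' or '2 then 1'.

Order 1 then 2:
  1 Intervocalic Voicing: [hunegepi] → [hunegebi]
  2 Syncope: [hunegebi] → [hungbi]
  result: [hungbi]
Order 2 then 1:
  2 Syncope: [hunegepi] → [hungpi]
  1 Intervocalic Voicing: no change — [hungpi]
  result: [hungpi]

1 then 2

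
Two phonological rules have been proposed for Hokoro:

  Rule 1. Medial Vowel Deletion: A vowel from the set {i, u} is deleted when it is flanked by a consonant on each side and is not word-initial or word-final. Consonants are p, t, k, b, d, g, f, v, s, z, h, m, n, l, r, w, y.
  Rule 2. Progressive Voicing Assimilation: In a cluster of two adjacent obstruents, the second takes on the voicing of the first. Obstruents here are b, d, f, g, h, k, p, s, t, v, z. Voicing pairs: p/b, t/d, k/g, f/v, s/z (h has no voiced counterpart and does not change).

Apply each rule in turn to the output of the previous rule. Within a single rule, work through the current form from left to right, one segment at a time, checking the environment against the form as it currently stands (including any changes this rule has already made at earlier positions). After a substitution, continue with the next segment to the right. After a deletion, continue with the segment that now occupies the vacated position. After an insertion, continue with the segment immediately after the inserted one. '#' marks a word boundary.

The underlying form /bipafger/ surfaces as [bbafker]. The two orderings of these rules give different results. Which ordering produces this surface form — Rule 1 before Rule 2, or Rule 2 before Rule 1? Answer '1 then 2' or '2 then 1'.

Order 1 then 2:
  1 Medial Vowel Deletion: [bipafger] → [bpafger]
  2 Progressive Voicing Assimilation: [bpafger] → [bbafker]
  result: [bbafker]
Order 2 then 1:
  2 Progressive Voicing Assimilation: [bipafger] → [bipafker]
  1 Medial Vowel Deletion: [bipafker] → [bpafker]
  result: [bpafker]

1 then 2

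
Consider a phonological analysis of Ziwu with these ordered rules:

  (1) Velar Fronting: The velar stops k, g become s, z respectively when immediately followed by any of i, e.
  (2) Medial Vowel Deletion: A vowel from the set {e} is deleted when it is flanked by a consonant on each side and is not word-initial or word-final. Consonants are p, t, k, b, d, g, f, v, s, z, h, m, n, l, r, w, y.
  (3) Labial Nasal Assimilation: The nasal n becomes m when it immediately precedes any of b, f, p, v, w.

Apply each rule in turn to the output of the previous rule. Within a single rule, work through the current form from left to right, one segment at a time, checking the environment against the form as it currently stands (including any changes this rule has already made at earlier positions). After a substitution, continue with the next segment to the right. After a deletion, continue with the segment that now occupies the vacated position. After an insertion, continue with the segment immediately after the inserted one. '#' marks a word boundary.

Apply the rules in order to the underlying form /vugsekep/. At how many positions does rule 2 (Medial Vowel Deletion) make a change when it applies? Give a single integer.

2

(1) Velar Fronting: [vugsekep] → [vugsesep]
(2) Medial Vowel Deletion: [vugsesep] → [vugssp]
(3) Labial Nasal Assimilation: no change — [vugssp]
Rule 2 changed 2 position(s).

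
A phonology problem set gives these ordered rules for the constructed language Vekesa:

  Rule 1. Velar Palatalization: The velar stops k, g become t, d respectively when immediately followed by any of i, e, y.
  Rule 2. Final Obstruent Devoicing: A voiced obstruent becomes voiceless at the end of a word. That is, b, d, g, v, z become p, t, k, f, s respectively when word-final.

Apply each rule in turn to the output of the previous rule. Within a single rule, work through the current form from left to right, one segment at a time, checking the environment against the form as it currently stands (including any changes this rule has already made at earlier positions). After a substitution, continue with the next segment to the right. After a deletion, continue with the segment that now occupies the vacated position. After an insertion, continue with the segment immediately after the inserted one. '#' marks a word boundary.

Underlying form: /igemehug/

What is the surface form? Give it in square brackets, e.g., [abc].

[idemehuk]

Rule 1 Velar Palatalization: [igemehug] → [idemehug]
Rule 2 Final Obstruent Devoicing: [idemehug] → [idemehuk]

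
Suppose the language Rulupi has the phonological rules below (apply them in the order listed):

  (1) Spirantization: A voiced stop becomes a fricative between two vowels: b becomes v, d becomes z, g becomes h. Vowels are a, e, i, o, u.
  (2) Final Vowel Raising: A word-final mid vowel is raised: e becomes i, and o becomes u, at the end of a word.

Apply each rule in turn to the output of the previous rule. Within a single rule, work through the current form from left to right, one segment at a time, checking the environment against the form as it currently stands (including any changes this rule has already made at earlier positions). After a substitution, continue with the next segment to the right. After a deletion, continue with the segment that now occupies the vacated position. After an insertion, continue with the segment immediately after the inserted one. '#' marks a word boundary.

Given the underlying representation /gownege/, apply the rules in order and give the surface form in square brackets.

[gownehi]

(1) Spirantization: [gownege] → [gownehe]
(2) Final Vowel Raising: [gownehe] → [gownehi]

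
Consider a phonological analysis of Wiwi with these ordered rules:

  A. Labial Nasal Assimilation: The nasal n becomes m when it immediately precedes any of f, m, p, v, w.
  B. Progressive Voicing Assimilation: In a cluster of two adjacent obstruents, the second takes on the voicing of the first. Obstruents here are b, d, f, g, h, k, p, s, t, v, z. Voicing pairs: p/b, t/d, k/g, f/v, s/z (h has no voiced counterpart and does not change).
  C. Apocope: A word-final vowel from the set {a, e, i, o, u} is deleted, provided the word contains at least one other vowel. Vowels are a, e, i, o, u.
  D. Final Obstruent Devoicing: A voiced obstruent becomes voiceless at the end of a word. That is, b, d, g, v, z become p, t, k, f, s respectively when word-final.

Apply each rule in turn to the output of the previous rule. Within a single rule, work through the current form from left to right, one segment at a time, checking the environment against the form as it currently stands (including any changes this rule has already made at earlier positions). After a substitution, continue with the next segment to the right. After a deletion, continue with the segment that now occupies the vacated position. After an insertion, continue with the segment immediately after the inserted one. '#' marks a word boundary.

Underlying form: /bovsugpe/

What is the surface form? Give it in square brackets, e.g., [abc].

[bovzugp]

A Labial Nasal Assimilation: no change — [bovsugpe]
B Progressive Voicing Assimilation: [bovsugpe] → [bovzugbe]
C Apocope: [bovzugbe] → [bovzugb]
D Final Obstruent Devoicing: [bovzugb] → [bovzugp]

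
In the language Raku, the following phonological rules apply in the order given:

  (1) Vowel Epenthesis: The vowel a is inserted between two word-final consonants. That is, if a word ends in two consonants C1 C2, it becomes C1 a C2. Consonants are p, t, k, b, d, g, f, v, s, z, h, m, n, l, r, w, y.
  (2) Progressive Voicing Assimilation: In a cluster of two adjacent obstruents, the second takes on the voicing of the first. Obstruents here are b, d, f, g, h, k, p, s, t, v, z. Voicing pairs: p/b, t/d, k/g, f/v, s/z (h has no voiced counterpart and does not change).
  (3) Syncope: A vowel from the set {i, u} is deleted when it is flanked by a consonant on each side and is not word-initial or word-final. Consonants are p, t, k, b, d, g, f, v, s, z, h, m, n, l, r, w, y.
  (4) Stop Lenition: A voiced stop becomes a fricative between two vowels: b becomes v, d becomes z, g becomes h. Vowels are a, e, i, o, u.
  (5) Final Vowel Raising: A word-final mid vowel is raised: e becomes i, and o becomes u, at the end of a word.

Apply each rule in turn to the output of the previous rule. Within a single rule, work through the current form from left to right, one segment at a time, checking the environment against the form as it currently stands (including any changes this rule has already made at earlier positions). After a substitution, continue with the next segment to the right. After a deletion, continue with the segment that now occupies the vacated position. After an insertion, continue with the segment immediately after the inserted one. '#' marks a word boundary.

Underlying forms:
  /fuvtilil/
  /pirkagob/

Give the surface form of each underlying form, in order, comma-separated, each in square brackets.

[fvdll], [prkahob]

/fuvtilil/:
  (1) Vowel Epenthesis: no change — [fuvtilil]
  (2) Progressive Voicing Assimilation: [fuvtilil] → [fuvdilil]
  (3) Syncope: [fuvdilil] → [fvdll]
  (4) Stop Lenition: no change — [fvdll]
  (5) Final Vowel Raising: no change — [fvdll]
/pirkagob/:
  (1) Vowel Epenthesis: no change — [pirkagob]
  (2) Progressive Voicing Assimilation: no change — [pirkagob]
  (3) Syncope: [pirkagob] → [prkagob]
  (4) Stop Lenition: [prkagob] → [prkahob]
  (5) Final Vowel Raising: no change — [prkahob]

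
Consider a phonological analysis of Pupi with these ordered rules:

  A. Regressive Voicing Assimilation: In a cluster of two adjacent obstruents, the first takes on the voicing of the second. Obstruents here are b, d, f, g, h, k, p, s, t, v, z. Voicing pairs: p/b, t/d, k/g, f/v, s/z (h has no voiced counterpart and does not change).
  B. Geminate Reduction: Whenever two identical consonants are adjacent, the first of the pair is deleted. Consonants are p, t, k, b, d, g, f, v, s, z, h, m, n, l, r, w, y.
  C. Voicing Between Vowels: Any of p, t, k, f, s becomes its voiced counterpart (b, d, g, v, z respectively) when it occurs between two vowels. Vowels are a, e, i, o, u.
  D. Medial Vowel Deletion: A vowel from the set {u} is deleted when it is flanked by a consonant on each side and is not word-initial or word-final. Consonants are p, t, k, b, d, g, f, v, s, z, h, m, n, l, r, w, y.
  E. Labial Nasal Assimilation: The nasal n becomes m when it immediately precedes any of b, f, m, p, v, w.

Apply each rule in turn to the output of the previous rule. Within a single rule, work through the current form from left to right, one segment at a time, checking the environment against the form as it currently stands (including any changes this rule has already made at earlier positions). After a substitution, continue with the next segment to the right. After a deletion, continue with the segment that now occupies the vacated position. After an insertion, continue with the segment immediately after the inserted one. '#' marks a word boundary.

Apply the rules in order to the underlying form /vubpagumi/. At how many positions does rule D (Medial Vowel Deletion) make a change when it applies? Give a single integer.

2

A Regressive Voicing Assimilation: [vubpagumi] → [vuppagumi]
B Geminate Reduction: [vuppagumi] → [vupagumi]
C Voicing Between Vowels: [vupagumi] → [vubagumi]
D Medial Vowel Deletion: [vubagumi] → [vbagmi]
E Labial Nasal Assimilation: no change — [vbagmi]
Rule D changed 2 position(s).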